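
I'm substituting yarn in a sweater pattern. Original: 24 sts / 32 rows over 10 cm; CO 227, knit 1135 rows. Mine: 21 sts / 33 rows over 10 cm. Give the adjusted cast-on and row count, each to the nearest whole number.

Cast on 199 stitches; work 1170 rows.

Stitches: 227 × 21/24 = 198.62 → 199.
Rows: 1135 × 33/32 = 1170.47 → 1170.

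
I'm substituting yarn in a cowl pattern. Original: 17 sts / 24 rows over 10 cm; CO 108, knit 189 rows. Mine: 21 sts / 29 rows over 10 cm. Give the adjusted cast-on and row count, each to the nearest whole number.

Cast on 133 stitches; work 228 rows.

Stitches: 108 × 21/17 = 133.41 → 133.
Rows: 189 × 29/24 = 228.38 → 228.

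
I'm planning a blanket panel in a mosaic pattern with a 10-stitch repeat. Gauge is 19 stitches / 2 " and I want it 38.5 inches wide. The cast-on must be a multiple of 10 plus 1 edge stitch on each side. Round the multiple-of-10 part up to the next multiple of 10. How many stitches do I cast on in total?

19 / 2 = 9.5 sts per inch.
38.5 × 9.5 = 365.75 sts.
Less 2 edge sts → 363.75 for the repeat.
Next multiple of 10: 370.
Add back 2 edge sts → 372.

Cast on 372 stitches.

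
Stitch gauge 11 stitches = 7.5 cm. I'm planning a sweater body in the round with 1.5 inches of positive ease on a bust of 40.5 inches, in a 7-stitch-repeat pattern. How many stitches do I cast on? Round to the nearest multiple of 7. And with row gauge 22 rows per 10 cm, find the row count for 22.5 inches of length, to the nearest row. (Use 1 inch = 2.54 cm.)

Finished = 40.5 + 1.5 = 42 inches.
42 inches × 2.54 = 106.68 cm.
11/7.5 = 1.467 sts per cm; 106.68 × 1.467 = 156.46 sts.
Nearest multiple of 7 → 154.
22.5 inches = 57.15 cm; × 2.2 = 125.73 → 126 rows.

Cast on 154 stitches; work 126 rows.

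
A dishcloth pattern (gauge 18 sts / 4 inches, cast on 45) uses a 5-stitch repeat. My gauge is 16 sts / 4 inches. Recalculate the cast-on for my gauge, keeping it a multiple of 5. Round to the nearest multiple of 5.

45 × 16 / 18 = 40.00.
Nearest multiple of 5: 40.

CO 40 sts.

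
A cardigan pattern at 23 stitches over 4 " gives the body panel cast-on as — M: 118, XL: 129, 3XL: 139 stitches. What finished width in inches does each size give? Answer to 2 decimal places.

M 20.52 inches; XL 22.43 inches; 3XL 24.17 inches.

23/4 = 5.75 sts per in.
M: 118 / 5.75 = 20.522 → 20.52 in.
XL: 129 / 5.75 = 22.435 → 22.43 in.
3XL: 139 / 5.75 = 24.174 → 24.17 in.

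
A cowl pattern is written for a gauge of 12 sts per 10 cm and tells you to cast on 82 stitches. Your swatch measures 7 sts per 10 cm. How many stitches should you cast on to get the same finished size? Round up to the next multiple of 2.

CO 48 sts.

Scale factor = 7 / 12 = 0.583.
82 × 7 / 12 = 47.83 sts.
→ 48 sts.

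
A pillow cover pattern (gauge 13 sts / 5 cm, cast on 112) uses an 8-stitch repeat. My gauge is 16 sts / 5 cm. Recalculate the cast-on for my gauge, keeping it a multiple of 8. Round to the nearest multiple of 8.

112 × 16 / 13 = 137.85.
Nearest multiple of 8: 136.

Cast on 136 stitches.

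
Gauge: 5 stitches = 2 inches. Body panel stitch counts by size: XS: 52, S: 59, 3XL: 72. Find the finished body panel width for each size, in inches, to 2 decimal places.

5/2 = 2.5 sts per in.
XS: 52 / 2.5 = 20.800 → 20.80 in.
S: 59 / 2.5 = 23.600 → 23.60 in.
3XL: 72 / 2.5 = 28.800 → 28.80 in.

XS 20.80 inches; S 23.60 inches; 3XL 28.80 inches.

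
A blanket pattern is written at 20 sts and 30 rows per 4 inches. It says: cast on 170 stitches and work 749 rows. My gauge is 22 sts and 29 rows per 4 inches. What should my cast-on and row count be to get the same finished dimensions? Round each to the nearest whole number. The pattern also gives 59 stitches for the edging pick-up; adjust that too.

Cast on 187 stitches; work 724 rows; edging pick-up 65 stitches.

Stitches: 170 × 22/20 = 187.00 → 187.
Rows: 749 × 29/30 = 724.03 → 724.
edging pick-up: 59 × 22/20 = 64.90 → 65.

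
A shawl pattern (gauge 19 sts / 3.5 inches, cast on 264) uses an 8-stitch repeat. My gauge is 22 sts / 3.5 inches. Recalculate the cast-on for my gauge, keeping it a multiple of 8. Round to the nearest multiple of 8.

CO 304 sts.

264 × 22 / 19 = 305.68.
Nearest multiple of 8: 304.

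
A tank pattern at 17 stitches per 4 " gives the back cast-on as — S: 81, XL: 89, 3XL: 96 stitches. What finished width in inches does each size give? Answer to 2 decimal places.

17/4 = 4.25 sts per in.
S: 81 / 4.25 = 19.059 → 19.06 in.
XL: 89 / 4.25 = 20.941 → 20.94 in.
3XL: 96 / 4.25 = 22.588 → 22.59 in.

S 19.06 inches; XL 20.94 inches; 3XL 22.59 inches.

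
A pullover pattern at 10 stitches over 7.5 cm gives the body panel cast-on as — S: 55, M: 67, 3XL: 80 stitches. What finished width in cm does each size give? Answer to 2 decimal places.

S 41.25 cm; M 50.25 cm; 3XL 60.00 cm.

10/7.5 = 1.333 sts per cm.
S: 55 / 1.333 = 41.250 → 41.25 cm.
M: 67 / 1.333 = 50.250 → 50.25 cm.
3XL: 80 / 1.333 = 60.000 → 60.00 cm.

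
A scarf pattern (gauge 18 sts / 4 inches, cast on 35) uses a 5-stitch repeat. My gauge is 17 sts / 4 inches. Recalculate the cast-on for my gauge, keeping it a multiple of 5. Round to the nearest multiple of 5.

CO 35 sts.

35 × 17 / 18 = 33.06.
Nearest multiple of 5: 35.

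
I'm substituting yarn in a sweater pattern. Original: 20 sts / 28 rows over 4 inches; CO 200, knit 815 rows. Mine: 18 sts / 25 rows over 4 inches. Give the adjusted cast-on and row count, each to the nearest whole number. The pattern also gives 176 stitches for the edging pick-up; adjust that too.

Cast on 180 stitches; work 728 rows; edging pick-up 158 stitches.

Stitches: 200 × 18/20 = 180.00 → 180.
Rows: 815 × 25/28 = 727.68 → 728.
edging pick-up: 176 × 18/20 = 158.40 → 158.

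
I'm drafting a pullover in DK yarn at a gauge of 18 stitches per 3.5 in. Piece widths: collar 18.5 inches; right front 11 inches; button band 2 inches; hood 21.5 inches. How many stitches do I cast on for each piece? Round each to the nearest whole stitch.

collar 95; right front 57; button band 10; hood 111.

Rate = 18/3.5 = 5.143 sts per in.
collar: 18.5 × 5.143 = 95.14 → 95.
right front: 11 × 5.143 = 56.57 → 57.
button band: 2 × 5.143 = 10.29 → 10.
hood: 21.5 × 5.143 = 110.57 → 111.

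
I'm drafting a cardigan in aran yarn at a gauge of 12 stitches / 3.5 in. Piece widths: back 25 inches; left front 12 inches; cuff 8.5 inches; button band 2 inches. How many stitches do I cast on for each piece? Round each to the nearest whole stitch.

back 86; left front 41; cuff 29; button band 7.

Rate = 12/3.5 = 3.429 sts per in.
back: 25 × 3.429 = 85.71 → 86.
left front: 12 × 3.429 = 41.14 → 41.
cuff: 8.5 × 3.429 = 29.14 → 29.
button band: 2 × 3.429 = 6.86 → 7.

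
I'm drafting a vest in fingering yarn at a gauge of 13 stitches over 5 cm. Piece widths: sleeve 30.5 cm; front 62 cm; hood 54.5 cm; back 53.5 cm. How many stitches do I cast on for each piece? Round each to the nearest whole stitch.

sleeve 79; front 161; hood 142; back 139.

Rate = 13/5 = 2.6 sts per cm.
sleeve: 30.5 × 2.6 = 79.30 → 79.
front: 62 × 2.6 = 161.20 → 161.
hood: 54.5 × 2.6 = 141.70 → 142.
back: 53.5 × 2.6 = 139.10 → 139.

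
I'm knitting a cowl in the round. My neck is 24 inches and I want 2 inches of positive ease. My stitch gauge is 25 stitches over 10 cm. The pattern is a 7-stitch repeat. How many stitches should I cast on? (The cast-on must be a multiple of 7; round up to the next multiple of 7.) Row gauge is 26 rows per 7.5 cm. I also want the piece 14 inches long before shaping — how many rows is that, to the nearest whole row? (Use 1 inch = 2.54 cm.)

Cast on 168 stitches; work 123 rows.

Finished = 24 + 2 = 26 inches.
26 inches × 2.54 = 66.04 cm.
25/10 = 2.5 sts per cm; 66.04 × 2.5 = 165.10 sts.
Next multiple of 7 → 168.
14 inches = 35.56 cm; × 3.467 = 123.27 → 123 rows.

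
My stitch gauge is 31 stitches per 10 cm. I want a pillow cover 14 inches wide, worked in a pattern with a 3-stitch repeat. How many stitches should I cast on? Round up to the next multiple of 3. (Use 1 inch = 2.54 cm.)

111 stitches.

14 in = 14 × 2.54 = 35.56 cm.
31 / 10 = 3.1 sts/cm.
35.56 × 3.1 = 110.24 sts.
→ 111.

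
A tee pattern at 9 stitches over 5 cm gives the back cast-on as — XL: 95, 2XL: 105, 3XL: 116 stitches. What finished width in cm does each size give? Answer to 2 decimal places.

9/5 = 1.8 sts per cm.
XL: 95 / 1.8 = 52.778 → 52.78 cm.
2XL: 105 / 1.8 = 58.333 → 58.33 cm.
3XL: 116 / 1.8 = 64.444 → 64.44 cm.

XL 52.78 cm; 2XL 58.33 cm; 3XL 64.44 cm.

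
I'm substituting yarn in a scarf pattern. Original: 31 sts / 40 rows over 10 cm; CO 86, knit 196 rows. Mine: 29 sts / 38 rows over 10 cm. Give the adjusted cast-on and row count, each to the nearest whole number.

Stitches: 86 × 29/31 = 80.45 → 80.
Rows: 196 × 38/40 = 186.20 → 186.

Cast on 80 stitches; work 186 rows.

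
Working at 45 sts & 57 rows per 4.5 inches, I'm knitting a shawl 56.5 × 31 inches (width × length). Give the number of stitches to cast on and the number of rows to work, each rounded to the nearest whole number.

Stitch gauge = 45/4.5 = 10 sts/in; 56.5 × 10 = 565.00 → 565 sts.
Row gauge = 57/4.5 = 12.667 rows/in; 31 × 12.667 = 392.67 → 393 rows.

Cast on 565 stitches and work 393 rows.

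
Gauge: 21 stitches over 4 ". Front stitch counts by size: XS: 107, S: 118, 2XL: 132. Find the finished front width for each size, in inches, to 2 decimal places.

21/4 = 5.25 sts per in.
XS: 107 / 5.25 = 20.381 → 20.38 in.
S: 118 / 5.25 = 22.476 → 22.48 in.
2XL: 132 / 5.25 = 25.143 → 25.14 in.

XS 20.38 inches; S 22.48 inches; 2XL 25.14 inches.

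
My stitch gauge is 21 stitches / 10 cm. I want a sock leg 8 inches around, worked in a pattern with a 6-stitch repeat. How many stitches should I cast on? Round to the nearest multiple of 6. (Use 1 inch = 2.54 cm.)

Cast on 42 stitches.

8 in = 8 × 2.54 = 20.32 cm.
21 / 10 = 2.1 sts/cm.
20.32 × 2.1 = 42.67 sts.
→ 42.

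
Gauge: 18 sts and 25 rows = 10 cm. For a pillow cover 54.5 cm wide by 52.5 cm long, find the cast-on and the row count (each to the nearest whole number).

Cast on 98 stitches and work 131 rows.

Stitch gauge = 18/10 = 1.8 sts/cm; 54.5 × 1.8 = 98.10 → 98 sts.
Row gauge = 25/10 = 2.5 rows/cm; 52.5 × 2.5 = 131.25 → 131 rows.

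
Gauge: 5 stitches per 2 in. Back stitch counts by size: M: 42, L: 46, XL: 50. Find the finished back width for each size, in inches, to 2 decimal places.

M 16.80 inches; L 18.40 inches; XL 20.00 inches.

5/2 = 2.5 sts per in.
M: 42 / 2.5 = 16.800 → 16.80 in.
L: 46 / 2.5 = 18.400 → 18.40 in.
XL: 50 / 2.5 = 20.000 → 20.00 in.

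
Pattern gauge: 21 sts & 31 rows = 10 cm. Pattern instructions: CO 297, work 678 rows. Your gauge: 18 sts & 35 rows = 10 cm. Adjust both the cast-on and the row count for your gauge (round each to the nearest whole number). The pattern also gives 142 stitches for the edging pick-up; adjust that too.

Cast on 255 stitches; work 765 rows; edging pick-up 122 stitches.

Stitches: 297 × 18/21 = 254.57 → 255.
Rows: 678 × 35/31 = 765.48 → 765.
edging pick-up: 142 × 18/21 = 121.71 → 122.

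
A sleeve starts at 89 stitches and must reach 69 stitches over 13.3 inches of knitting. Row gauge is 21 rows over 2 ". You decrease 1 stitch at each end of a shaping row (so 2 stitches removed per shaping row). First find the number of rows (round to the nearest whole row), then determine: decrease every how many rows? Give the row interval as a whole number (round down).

Rows = 13.3 × 10.5 = 139.7 → 140 rows.
Stitches to remove: 20 → 10 shaping rows (at 2 st each).
140 / 10 = 14.00 → every 14 rows.

Decrease every 14th row.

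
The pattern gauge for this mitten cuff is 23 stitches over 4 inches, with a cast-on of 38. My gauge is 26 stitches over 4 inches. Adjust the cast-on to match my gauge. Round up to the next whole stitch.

Scale factor = 26 / 23 = 1.130.
38 × 26 / 23 = 42.96 sts.
→ 43 sts.

43 stitches.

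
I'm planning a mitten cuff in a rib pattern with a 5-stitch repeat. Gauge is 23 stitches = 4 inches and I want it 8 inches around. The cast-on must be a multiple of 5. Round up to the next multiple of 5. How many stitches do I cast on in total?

23 / 4 = 5.75 sts per inch.
8 × 5.75 = 46.00 sts.
Next multiple of 5: 50.

Cast on 50 stitches.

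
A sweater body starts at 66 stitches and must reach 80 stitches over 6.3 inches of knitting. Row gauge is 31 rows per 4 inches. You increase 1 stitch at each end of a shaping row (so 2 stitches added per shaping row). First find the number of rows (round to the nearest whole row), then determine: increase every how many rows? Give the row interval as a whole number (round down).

Rows = 6.3 × 7.75 = 48.8 → 49 rows.
Stitches to add: 14 → 7 shaping rows (at 2 st each).
49 / 7 = 7.00 → every 7 rows.

Increase every 7th row.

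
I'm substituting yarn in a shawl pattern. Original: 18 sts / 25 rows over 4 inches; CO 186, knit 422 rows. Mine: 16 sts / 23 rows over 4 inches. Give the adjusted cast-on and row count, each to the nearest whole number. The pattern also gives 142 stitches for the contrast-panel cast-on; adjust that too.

Stitches: 186 × 16/18 = 165.33 → 165.
Rows: 422 × 23/25 = 388.24 → 388.
contrast-panel cast-on: 142 × 16/18 = 126.22 → 126.

Cast on 165 stitches; work 388 rows; contrast-panel cast-on 126 stitches.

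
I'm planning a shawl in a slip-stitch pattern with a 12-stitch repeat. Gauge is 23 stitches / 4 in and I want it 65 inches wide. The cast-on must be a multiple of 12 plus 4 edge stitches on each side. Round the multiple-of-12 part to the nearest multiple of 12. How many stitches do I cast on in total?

23 / 4 = 5.75 sts per inch.
65 × 5.75 = 373.75 sts.
Less 8 edge sts → 365.75 for the repeat.
Nearest multiple of 12: 360.
Add back 8 edge sts → 368.

CO 368 sts.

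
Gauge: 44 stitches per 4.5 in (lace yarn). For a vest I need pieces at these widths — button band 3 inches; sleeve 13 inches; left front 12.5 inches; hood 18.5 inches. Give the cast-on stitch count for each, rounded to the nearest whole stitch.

Rate = 44/4.5 = 9.778 sts per in.
button band: 3 × 9.778 = 29.33 → 29.
sleeve: 13 × 9.778 = 127.11 → 127.
left front: 12.5 × 9.778 = 122.22 → 122.
hood: 18.5 × 9.778 = 180.89 → 181.

button band 29; sleeve 127; left front 122; hood 181.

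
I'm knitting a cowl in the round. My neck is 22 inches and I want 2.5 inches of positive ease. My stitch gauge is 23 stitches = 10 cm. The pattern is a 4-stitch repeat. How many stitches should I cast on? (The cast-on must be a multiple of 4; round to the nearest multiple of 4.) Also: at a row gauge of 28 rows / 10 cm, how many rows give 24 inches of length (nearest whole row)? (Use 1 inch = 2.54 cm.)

Finished = 22 + 2.5 = 24.5 inches.
24.5 inches × 2.54 = 62.23 cm.
23/10 = 2.3 sts per cm; 62.23 × 2.3 = 143.13 sts.
Nearest multiple of 4 → 144.
24 inches = 60.96 cm; × 2.8 = 170.69 → 171 rows.

Cast on 144 stitches; work 171 rows.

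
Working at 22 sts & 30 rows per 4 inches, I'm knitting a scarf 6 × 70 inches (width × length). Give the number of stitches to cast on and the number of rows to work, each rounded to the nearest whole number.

Cast on 33 stitches and work 525 rows.

Stitch gauge = 22/4 = 5.5 sts/in; 6 × 5.5 = 33.00 → 33 sts.
Row gauge = 30/4 = 7.5 rows/in; 70 × 7.5 = 525.00 → 525 rows.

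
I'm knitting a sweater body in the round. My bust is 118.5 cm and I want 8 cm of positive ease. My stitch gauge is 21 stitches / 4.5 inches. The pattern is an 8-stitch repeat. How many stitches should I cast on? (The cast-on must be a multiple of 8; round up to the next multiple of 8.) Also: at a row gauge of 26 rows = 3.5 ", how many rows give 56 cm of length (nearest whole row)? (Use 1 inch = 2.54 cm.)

Finished = 118.5 + 8 = 126.5 cm.
126.5 cm × 1/2.54 = 49.80 inches.
21/4.5 = 4.667 sts per in; 49.80 × 4.667 = 232.41 sts.
Next multiple of 8 → 240.
56 cm = 22.05 inches; × 7.429 = 163.78 → 164 rows.

Cast on 240 stitches; work 164 rows.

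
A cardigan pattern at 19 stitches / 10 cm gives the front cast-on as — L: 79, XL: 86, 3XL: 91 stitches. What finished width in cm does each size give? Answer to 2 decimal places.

L 41.58 cm; XL 45.26 cm; 3XL 47.89 cm.

19/10 = 1.9 sts per cm.
L: 79 / 1.9 = 41.579 → 41.58 cm.
XL: 86 / 1.9 = 45.263 → 45.26 cm.
3XL: 91 / 1.9 = 47.895 → 47.89 cm.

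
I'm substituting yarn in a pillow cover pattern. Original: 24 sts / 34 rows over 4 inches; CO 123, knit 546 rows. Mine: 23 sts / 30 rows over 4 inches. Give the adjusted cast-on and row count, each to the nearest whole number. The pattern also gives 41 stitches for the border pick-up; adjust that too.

Stitches: 123 × 23/24 = 117.88 → 118.
Rows: 546 × 30/34 = 481.76 → 482.
border pick-up: 41 × 23/24 = 39.29 → 39.

Cast on 118 stitches; work 482 rows; border pick-up 39 stitches.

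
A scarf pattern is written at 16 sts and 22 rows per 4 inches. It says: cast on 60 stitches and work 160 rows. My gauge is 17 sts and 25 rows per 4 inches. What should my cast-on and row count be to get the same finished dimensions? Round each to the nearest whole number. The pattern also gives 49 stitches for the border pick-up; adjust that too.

Stitches: 60 × 17/16 = 63.75 → 64.
Rows: 160 × 25/22 = 181.82 → 182.
border pick-up: 49 × 17/16 = 52.06 → 52.

Cast on 64 stitches; work 182 rows; border pick-up 52 stitches.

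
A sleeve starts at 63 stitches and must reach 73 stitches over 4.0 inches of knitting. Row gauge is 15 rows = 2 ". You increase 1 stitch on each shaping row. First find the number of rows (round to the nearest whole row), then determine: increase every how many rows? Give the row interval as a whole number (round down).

Rows = 4.0 × 7.5 = 30.0 → 30 rows.
Stitches to add: 10 → 10 shaping rows (at 1 st each).
30 / 10 = 3.00 → every 3 rows.

Increase every 3rd row.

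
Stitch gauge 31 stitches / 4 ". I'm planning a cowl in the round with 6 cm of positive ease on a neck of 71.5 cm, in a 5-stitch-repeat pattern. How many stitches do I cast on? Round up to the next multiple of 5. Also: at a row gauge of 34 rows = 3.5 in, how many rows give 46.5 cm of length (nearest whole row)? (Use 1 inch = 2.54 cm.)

Finished = 71.5 + 6 = 77.5 cm.
77.5 cm × 1/2.54 = 30.51 inches.
31/4 = 7.75 sts per in; 30.51 × 7.75 = 236.47 sts.
Next multiple of 5 → 240.
46.5 cm = 18.31 inches; × 9.714 = 177.84 → 178 rows.

Cast on 240 stitches; work 178 rows.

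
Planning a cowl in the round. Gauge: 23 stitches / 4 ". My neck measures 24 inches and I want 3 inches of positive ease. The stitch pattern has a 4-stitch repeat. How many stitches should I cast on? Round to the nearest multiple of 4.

Finished = 24 + 3 = 27 inches.
23 / 4 = 5.75 sts/in.
27 × 5.75 = 155.25 sts.
Nearest multiple of 4: 156.

Cast on 156 stitches.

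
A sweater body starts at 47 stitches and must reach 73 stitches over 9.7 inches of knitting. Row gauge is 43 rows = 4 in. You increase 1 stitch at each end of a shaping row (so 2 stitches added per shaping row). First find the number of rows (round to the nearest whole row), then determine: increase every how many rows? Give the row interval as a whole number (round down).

Rows = 9.7 × 10.75 = 104.3 → 104 rows.
Stitches to add: 26 → 13 shaping rows (at 2 st each).
104 / 13 = 8.00 → every 8 rows.

Increase every 8th row.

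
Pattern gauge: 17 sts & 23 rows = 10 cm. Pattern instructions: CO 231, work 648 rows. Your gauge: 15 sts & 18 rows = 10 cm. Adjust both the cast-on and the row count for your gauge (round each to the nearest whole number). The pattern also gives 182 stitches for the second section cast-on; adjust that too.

Stitches: 231 × 15/17 = 203.82 → 204.
Rows: 648 × 18/23 = 507.13 → 507.
second section cast-on: 182 × 15/17 = 160.59 → 161.

Cast on 204 stitches; work 507 rows; second section cast-on 161 stitches.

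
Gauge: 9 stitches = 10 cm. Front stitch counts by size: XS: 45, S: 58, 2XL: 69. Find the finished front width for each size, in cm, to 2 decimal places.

XS 50.00 cm; S 64.44 cm; 2XL 76.67 cm.

9/10 = 0.9 sts per cm.
XS: 45 / 0.9 = 50.000 → 50.00 cm.
S: 58 / 0.9 = 64.444 → 64.44 cm.
2XL: 69 / 0.9 = 76.667 → 76.67 cm.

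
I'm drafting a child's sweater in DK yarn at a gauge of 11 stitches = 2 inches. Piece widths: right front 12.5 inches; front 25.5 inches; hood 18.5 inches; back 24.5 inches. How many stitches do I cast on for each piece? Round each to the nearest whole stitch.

Rate = 11/2 = 5.5 sts per in.
right front: 12.5 × 5.5 = 68.75 → 69.
front: 25.5 × 5.5 = 140.25 → 140.
hood: 18.5 × 5.5 = 101.75 → 102.
back: 24.5 × 5.5 = 134.75 → 135.

right front 69; front 140; hood 102; back 135.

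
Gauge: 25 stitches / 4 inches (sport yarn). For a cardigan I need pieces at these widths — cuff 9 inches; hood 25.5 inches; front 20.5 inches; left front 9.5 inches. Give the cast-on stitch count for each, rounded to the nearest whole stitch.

cuff 56; hood 159; front 128; left front 59.

Rate = 25/4 = 6.25 sts per in.
cuff: 9 × 6.25 = 56.25 → 56.
hood: 25.5 × 6.25 = 159.38 → 159.
front: 20.5 × 6.25 = 128.12 → 128.
left front: 9.5 × 6.25 = 59.38 → 59.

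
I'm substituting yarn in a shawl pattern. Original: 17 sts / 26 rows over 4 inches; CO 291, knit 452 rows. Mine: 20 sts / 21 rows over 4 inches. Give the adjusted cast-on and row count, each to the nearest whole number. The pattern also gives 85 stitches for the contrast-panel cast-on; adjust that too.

Cast on 342 stitches; work 365 rows; contrast-panel cast-on 100 stitches.

Stitches: 291 × 20/17 = 342.35 → 342.
Rows: 452 × 21/26 = 365.08 → 365.
contrast-panel cast-on: 85 × 20/17 = 100.00 → 100.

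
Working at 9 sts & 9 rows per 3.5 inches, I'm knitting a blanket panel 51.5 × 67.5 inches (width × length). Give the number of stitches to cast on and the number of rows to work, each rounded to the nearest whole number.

Cast on 132 stitches and work 174 rows.

Stitch gauge = 9/3.5 = 2.571 sts/in; 51.5 × 2.571 = 132.43 → 132 sts.
Row gauge = 9/3.5 = 2.571 rows/in; 67.5 × 2.571 = 173.57 → 174 rows.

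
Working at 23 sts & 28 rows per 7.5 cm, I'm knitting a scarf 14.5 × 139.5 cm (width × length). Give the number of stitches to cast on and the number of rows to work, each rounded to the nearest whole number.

Stitch gauge = 23/7.5 = 3.067 sts/cm; 14.5 × 3.067 = 44.47 → 44 sts.
Row gauge = 28/7.5 = 3.733 rows/cm; 139.5 × 3.733 = 520.80 → 521 rows.

Cast on 44 stitches and work 521 rows.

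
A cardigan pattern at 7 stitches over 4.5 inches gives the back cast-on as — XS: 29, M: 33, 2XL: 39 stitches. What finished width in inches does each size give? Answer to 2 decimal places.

XS 18.64 inches; M 21.21 inches; 2XL 25.07 inches.

7/4.5 = 1.556 sts per in.
XS: 29 / 1.556 = 18.643 → 18.64 in.
M: 33 / 1.556 = 21.214 → 21.21 in.
2XL: 39 / 1.556 = 25.071 → 25.07 in.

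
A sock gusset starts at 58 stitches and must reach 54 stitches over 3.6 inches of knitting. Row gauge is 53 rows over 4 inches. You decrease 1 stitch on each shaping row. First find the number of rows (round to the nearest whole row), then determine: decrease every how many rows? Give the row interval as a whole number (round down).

Decrease every 12th row.

Rows = 3.6 × 13.25 = 47.7 → 48 rows.
Stitches to remove: 4 → 4 shaping rows (at 1 st each).
48 / 4 = 12.00 → every 12 rows.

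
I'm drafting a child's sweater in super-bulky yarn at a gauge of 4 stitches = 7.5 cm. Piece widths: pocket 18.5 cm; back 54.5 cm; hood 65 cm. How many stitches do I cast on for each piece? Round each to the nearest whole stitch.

pocket 10; back 29; hood 35.

Rate = 4/7.5 = 0.533 sts per cm.
pocket: 18.5 × 0.533 = 9.87 → 10.
back: 54.5 × 0.533 = 29.07 → 29.
hood: 65 × 0.533 = 34.67 → 35.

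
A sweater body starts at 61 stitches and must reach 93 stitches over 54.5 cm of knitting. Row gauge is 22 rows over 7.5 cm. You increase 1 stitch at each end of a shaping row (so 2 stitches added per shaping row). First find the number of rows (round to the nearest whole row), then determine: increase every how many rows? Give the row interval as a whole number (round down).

Rows = 54.5 × 2.933 = 159.9 → 160 rows.
Stitches to add: 32 → 16 shaping rows (at 2 st each).
160 / 16 = 10.00 → every 10 rows.

Increase every 10th row.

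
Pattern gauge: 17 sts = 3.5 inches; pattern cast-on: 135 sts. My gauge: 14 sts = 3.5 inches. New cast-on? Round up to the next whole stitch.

Scale factor = 14 / 17 = 0.824.
135 × 14 / 17 = 111.18 sts.
→ 112 sts.

112 stitches.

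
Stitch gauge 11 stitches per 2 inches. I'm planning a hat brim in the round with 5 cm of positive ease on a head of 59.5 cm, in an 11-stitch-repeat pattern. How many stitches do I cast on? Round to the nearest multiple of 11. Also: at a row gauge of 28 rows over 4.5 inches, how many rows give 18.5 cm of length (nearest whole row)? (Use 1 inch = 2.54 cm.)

Cast on 143 stitches; work 45 rows.

Finished = 59.5 + 5 = 64.5 cm.
64.5 cm × 1/2.54 = 25.39 inches.
11/2 = 5.5 sts per in; 25.39 × 5.5 = 139.67 sts.
Nearest multiple of 11 → 143.
18.5 cm = 7.28 inches; × 6.222 = 45.32 → 45 rows.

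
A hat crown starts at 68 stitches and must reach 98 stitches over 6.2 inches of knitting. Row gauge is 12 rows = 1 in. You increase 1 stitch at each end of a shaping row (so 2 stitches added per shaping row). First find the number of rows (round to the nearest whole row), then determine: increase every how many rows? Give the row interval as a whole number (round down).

Increase every 4th row.

Rows = 6.2 × 12 = 74.4 → 74 rows.
Stitches to add: 30 → 15 shaping rows (at 2 st each).
74 / 15 = 4.93 → every 4 rows.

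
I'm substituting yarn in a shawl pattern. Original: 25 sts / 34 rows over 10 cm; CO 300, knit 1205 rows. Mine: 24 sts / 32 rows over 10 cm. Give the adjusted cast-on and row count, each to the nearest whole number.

Cast on 288 stitches; work 1134 rows.

Stitches: 300 × 24/25 = 288.00 → 288.
Rows: 1205 × 32/34 = 1134.12 → 1134.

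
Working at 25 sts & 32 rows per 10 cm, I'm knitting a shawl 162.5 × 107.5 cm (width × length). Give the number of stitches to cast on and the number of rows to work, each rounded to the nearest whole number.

Cast on 406 stitches and work 344 rows.

Stitch gauge = 25/10 = 2.5 sts/cm; 162.5 × 2.5 = 406.25 → 406 sts.
Row gauge = 32/10 = 3.2 rows/cm; 107.5 × 3.2 = 344.00 → 344 rows.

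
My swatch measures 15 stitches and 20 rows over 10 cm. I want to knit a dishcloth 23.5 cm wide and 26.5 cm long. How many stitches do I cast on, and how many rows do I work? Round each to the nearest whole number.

Stitch gauge = 15/10 = 1.5 sts/cm; 23.5 × 1.5 = 35.25 → 35 sts.
Row gauge = 20/10 = 2 rows/cm; 26.5 × 2 = 53.00 → 53 rows.

Cast on 35 stitches and work 53 rows.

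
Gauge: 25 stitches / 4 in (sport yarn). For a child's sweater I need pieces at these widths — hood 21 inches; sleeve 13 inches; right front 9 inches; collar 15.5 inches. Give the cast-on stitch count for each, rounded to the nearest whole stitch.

hood 131; sleeve 81; right front 56; collar 97.

Rate = 25/4 = 6.25 sts per in.
hood: 21 × 6.25 = 131.25 → 131.
sleeve: 13 × 6.25 = 81.25 → 81.
right front: 9 × 6.25 = 56.25 → 56.
collar: 15.5 × 6.25 = 96.88 → 97.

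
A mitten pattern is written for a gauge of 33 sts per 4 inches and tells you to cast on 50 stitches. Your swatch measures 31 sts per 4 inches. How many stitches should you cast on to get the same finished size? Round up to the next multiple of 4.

48 stitches.

Scale factor = 31 / 33 = 0.939.
50 × 31 / 33 = 46.97 sts.
→ 48 sts.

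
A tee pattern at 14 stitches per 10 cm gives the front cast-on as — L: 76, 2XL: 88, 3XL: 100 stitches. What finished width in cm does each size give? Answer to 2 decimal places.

L 54.29 cm; 2XL 62.86 cm; 3XL 71.43 cm.

14/10 = 1.4 sts per cm.
L: 76 / 1.4 = 54.286 → 54.29 cm.
2XL: 88 / 1.4 = 62.857 → 62.86 cm.
3XL: 100 / 1.4 = 71.429 → 71.43 cm.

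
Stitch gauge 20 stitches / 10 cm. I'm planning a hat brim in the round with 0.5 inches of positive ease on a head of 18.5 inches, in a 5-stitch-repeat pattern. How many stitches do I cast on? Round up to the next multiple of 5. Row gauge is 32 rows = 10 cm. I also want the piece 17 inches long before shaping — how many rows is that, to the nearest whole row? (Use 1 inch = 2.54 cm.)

Cast on 100 stitches; work 138 rows.

Finished = 18.5 + 0.5 = 19 inches.
19 inches × 2.54 = 48.26 cm.
20/10 = 2 sts per cm; 48.26 × 2 = 96.52 sts.
Next multiple of 5 → 100.
17 inches = 43.18 cm; × 3.2 = 138.18 → 138 rows.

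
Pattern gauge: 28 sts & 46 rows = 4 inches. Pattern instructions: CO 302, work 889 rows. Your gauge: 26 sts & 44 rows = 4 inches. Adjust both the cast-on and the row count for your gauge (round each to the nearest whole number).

Cast on 280 stitches; work 850 rows.

Stitches: 302 × 26/28 = 280.43 → 280.
Rows: 889 × 44/46 = 850.35 → 850.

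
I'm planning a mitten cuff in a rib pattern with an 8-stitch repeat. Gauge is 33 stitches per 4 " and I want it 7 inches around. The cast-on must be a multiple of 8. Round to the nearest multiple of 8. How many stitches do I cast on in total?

33 / 4 = 8.25 sts per inch.
7 × 8.25 = 57.75 sts.
Nearest multiple of 8: 56.

Cast on 56 stitches.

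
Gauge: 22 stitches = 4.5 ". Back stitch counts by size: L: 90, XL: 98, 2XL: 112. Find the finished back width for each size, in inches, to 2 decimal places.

22/4.5 = 4.889 sts per in.
L: 90 / 4.889 = 18.409 → 18.41 in.
XL: 98 / 4.889 = 20.045 → 20.05 in.
2XL: 112 / 4.889 = 22.909 → 22.91 in.

L 18.41 inches; XL 20.05 inches; 2XL 22.91 inches.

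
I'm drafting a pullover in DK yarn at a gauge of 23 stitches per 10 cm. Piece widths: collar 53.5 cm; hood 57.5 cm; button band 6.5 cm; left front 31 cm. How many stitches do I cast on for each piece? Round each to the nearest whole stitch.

Rate = 23/10 = 2.3 sts per cm.
collar: 53.5 × 2.3 = 123.05 → 123.
hood: 57.5 × 2.3 = 132.25 → 132.
button band: 6.5 × 2.3 = 14.95 → 15.
left front: 31 × 2.3 = 71.30 → 71.

collar 123; hood 132; button band 15; left front 71.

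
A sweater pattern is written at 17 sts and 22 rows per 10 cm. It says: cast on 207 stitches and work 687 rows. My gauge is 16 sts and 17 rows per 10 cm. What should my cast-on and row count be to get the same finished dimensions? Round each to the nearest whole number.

Stitches: 207 × 16/17 = 194.82 → 195.
Rows: 687 × 17/22 = 530.86 → 531.

Cast on 195 stitches; work 531 rows.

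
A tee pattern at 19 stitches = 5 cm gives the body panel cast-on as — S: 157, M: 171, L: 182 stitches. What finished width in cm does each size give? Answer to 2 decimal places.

S 41.32 cm; M 45.00 cm; L 47.89 cm.

19/5 = 3.8 sts per cm.
S: 157 / 3.8 = 41.316 → 41.32 cm.
M: 171 / 3.8 = 45.000 → 45.00 cm.
L: 182 / 3.8 = 47.895 → 47.89 cm.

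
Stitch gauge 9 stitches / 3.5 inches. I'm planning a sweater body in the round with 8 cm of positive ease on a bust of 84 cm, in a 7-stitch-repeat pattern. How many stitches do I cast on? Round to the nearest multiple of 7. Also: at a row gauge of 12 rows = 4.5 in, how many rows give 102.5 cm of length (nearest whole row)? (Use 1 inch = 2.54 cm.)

Cast on 91 stitches; work 108 rows.

Finished = 84 + 8 = 92 cm.
92 cm × 1/2.54 = 36.22 inches.
9/3.5 = 2.571 sts per in; 36.22 × 2.571 = 93.14 sts.
Nearest multiple of 7 → 91.
102.5 cm = 40.35 inches; × 2.667 = 107.61 → 108 rows.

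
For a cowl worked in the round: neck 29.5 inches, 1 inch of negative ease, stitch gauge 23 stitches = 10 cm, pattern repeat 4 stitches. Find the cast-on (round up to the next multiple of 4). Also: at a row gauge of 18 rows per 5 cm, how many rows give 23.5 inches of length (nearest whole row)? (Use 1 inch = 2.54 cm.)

Cast on 168 stitches; work 215 rows.

Finished = 29.5 − 1 = 28.5 inches.
28.5 inches × 2.54 = 72.39 cm.
23/10 = 2.3 sts per cm; 72.39 × 2.3 = 166.50 sts.
Next multiple of 4 → 168.
23.5 inches = 59.69 cm; × 3.6 = 214.88 → 215 rows.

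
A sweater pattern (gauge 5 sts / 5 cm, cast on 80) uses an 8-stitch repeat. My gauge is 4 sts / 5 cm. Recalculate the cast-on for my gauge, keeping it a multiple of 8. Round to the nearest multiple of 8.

Cast on 64 stitches.

80 × 4 / 5 = 64.00.
Nearest multiple of 8: 64.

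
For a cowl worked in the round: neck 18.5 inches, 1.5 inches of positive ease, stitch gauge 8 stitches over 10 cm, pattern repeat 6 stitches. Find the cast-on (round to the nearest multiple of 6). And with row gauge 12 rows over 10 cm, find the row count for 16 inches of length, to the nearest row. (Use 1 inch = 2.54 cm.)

Finished = 18.5 + 1.5 = 20 inches.
20 inches × 2.54 = 50.80 cm.
8/10 = 0.8 sts per cm; 50.80 × 0.8 = 40.64 sts.
Nearest multiple of 6 → 42.
16 inches = 40.64 cm; × 1.2 = 48.77 → 49 rows.

Cast on 42 stitches; work 49 rows.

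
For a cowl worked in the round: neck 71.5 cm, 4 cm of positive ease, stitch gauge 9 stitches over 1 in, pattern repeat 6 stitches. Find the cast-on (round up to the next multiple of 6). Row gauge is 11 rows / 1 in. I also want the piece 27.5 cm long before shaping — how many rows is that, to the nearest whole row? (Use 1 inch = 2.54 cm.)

Finished = 71.5 + 4 = 75.5 cm.
75.5 cm × 1/2.54 = 29.72 inches.
9/1 = 9 sts per in; 29.72 × 9 = 267.52 sts.
Next multiple of 6 → 270.
27.5 cm = 10.83 inches; × 11 = 119.09 → 119 rows.

Cast on 270 stitches; work 119 rows.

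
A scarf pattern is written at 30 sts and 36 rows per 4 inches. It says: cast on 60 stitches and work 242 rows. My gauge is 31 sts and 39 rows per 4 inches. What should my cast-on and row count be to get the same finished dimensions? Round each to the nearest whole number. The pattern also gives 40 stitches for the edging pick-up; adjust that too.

Cast on 62 stitches; work 262 rows; edging pick-up 41 stitches.

Stitches: 60 × 31/30 = 62.00 → 62.
Rows: 242 × 39/36 = 262.17 → 262.
edging pick-up: 40 × 31/30 = 41.33 → 41.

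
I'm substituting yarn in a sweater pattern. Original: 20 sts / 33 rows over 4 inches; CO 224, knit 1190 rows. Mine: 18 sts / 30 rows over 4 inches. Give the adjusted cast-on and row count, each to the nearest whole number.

Stitches: 224 × 18/20 = 201.60 → 202.
Rows: 1190 × 30/33 = 1081.82 → 1082.

Cast on 202 stitches; work 1082 rows.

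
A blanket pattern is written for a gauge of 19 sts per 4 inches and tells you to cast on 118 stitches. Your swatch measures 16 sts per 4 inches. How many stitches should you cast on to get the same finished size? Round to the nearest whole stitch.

99 stitches.

Scale factor = 16 / 19 = 0.842.
118 × 16 / 19 = 99.37 sts.
→ 99 sts.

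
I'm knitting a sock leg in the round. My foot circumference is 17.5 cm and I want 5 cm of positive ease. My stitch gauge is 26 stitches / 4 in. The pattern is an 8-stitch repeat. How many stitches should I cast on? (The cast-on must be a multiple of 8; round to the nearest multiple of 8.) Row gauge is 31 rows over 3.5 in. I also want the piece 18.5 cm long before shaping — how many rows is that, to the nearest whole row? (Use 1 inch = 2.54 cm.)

Finished = 17.5 + 5 = 22.5 cm.
22.5 cm × 1/2.54 = 8.86 inches.
26/4 = 6.5 sts per in; 8.86 × 6.5 = 57.58 sts.
Nearest multiple of 8 → 56.
18.5 cm = 7.28 inches; × 8.857 = 64.51 → 65 rows.

Cast on 56 stitches; work 65 rows.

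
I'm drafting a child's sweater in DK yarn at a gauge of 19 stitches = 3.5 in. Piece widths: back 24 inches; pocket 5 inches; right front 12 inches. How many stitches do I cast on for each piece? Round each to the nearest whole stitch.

Rate = 19/3.5 = 5.429 sts per in.
back: 24 × 5.429 = 130.29 → 130.
pocket: 5 × 5.429 = 27.14 → 27.
right front: 12 × 5.429 = 65.14 → 65.

back 130; pocket 27; right front 65.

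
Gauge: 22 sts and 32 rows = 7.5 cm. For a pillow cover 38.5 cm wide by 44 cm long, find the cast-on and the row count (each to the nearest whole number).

Stitch gauge = 22/7.5 = 2.933 sts/cm; 38.5 × 2.933 = 112.93 → 113 sts.
Row gauge = 32/7.5 = 4.267 rows/cm; 44 × 4.267 = 187.73 → 188 rows.

Cast on 113 stitches and work 188 rows.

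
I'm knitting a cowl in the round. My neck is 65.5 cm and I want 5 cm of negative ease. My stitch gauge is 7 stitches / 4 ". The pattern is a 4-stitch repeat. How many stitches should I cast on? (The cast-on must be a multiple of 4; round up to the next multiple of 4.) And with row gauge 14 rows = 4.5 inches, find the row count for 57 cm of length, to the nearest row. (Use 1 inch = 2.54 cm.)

Finished = 65.5 − 5 = 60.5 cm.
60.5 cm × 1/2.54 = 23.82 inches.
7/4 = 1.75 sts per in; 23.82 × 1.75 = 41.68 sts.
Next multiple of 4 → 44.
57 cm = 22.44 inches; × 3.111 = 69.82 → 70 rows.

Cast on 44 stitches; work 70 rows.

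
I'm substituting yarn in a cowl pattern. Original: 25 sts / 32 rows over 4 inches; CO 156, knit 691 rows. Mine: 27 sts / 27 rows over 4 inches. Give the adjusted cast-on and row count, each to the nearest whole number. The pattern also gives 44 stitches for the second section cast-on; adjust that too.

Stitches: 156 × 27/25 = 168.48 → 168.
Rows: 691 × 27/32 = 583.03 → 583.
second section cast-on: 44 × 27/25 = 47.52 → 48.

Cast on 168 stitches; work 583 rows; second section cast-on 48 stitches.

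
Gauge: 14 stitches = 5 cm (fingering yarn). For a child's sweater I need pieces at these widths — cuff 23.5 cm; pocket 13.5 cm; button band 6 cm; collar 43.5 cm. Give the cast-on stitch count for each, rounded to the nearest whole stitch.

Rate = 14/5 = 2.8 sts per cm.
cuff: 23.5 × 2.8 = 65.80 → 66.
pocket: 13.5 × 2.8 = 37.80 → 38.
button band: 6 × 2.8 = 16.80 → 17.
collar: 43.5 × 2.8 = 121.80 → 122.

cuff 66; pocket 38; button band 17; collar 122.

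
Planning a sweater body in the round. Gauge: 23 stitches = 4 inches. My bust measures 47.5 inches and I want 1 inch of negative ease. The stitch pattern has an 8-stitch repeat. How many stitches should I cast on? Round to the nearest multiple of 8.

Finished = 47.5 − 1 = 46.5 inches.
23 / 4 = 5.75 sts/in.
46.5 × 5.75 = 267.38 sts.
Nearest multiple of 8: 264.

CO 264 sts.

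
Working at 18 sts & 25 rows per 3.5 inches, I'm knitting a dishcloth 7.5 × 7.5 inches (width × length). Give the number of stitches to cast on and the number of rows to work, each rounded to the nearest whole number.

Stitch gauge = 18/3.5 = 5.143 sts/in; 7.5 × 5.143 = 38.57 → 39 sts.
Row gauge = 25/3.5 = 7.143 rows/in; 7.5 × 7.143 = 53.57 → 54 rows.

Cast on 39 stitches and work 54 rows.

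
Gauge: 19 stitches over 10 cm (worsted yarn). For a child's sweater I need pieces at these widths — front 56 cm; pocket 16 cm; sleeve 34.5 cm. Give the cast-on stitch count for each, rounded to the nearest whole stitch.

front 106; pocket 30; sleeve 66.

Rate = 19/10 = 1.9 sts per cm.
front: 56 × 1.9 = 106.40 → 106.
pocket: 16 × 1.9 = 30.40 → 30.
sleeve: 34.5 × 1.9 = 65.55 → 66.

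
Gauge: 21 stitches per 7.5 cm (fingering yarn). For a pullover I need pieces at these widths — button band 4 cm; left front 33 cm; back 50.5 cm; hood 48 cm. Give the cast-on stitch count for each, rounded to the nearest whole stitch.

Rate = 21/7.5 = 2.8 sts per cm.
button band: 4 × 2.8 = 11.20 → 11.
left front: 33 × 2.8 = 92.40 → 92.
back: 50.5 × 2.8 = 141.40 → 141.
hood: 48 × 2.8 = 134.40 → 134.

button band 11; left front 92; back 141; hood 134.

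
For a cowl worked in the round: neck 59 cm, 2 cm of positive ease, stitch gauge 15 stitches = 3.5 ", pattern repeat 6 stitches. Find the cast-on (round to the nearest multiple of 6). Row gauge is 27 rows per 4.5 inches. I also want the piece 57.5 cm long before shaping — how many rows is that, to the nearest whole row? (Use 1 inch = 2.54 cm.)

Cast on 102 stitches; work 136 rows.

Finished = 59 + 2 = 61 cm.
61 cm × 1/2.54 = 24.02 inches.
15/3.5 = 4.286 sts per in; 24.02 × 4.286 = 102.92 sts.
Nearest multiple of 6 → 102.
57.5 cm = 22.64 inches; × 6 = 135.83 → 136 rows.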